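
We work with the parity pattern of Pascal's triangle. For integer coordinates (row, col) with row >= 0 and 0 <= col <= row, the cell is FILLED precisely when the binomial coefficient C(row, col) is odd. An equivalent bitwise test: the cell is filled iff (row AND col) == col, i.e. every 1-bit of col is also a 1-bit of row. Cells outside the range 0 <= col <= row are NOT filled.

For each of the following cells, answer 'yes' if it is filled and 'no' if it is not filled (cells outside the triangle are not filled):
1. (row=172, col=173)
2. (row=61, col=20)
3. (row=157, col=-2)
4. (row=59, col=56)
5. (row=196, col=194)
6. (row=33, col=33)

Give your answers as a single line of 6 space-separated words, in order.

Answer: no yes no yes no yes

Derivation:
(172,173): col outside [0, 172] -> not filled
(61,20): row=0b111101, col=0b10100, row AND col = 0b10100 = 20; 20 == 20 -> filled
(157,-2): col outside [0, 157] -> not filled
(59,56): row=0b111011, col=0b111000, row AND col = 0b111000 = 56; 56 == 56 -> filled
(196,194): row=0b11000100, col=0b11000010, row AND col = 0b11000000 = 192; 192 != 194 -> empty
(33,33): row=0b100001, col=0b100001, row AND col = 0b100001 = 33; 33 == 33 -> filled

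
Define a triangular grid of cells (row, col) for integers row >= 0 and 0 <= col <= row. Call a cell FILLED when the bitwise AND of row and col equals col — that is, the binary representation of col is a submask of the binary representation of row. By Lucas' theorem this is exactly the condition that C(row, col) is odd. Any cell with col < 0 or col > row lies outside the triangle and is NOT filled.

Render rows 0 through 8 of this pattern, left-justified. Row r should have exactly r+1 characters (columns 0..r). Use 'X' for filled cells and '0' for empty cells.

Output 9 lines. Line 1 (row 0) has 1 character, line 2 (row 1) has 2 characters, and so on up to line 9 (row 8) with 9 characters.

r0=0: X
r1=1: XX
r2=10: X0X
r3=11: XXXX
r4=100: X000X
r5=101: XX00XX
r6=110: X0X0X0X
r7=111: XXXXXXXX
r8=1000: X0000000X

Answer: X
XX
X0X
XXXX
X000X
XX00XX
X0X0X0X
XXXXXXXX
X0000000X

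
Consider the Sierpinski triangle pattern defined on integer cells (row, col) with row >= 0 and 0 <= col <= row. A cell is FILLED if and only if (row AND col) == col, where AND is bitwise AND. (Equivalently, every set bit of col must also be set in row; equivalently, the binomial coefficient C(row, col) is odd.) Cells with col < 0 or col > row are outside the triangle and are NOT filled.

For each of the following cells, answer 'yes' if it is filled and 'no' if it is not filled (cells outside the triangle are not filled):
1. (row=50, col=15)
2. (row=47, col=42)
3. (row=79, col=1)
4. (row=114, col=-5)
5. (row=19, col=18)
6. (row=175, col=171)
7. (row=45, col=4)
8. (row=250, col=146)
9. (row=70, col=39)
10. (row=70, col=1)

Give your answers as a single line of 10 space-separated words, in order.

(50,15): row=0b110010, col=0b1111, row AND col = 0b10 = 2; 2 != 15 -> empty
(47,42): row=0b101111, col=0b101010, row AND col = 0b101010 = 42; 42 == 42 -> filled
(79,1): row=0b1001111, col=0b1, row AND col = 0b1 = 1; 1 == 1 -> filled
(114,-5): col outside [0, 114] -> not filled
(19,18): row=0b10011, col=0b10010, row AND col = 0b10010 = 18; 18 == 18 -> filled
(175,171): row=0b10101111, col=0b10101011, row AND col = 0b10101011 = 171; 171 == 171 -> filled
(45,4): row=0b101101, col=0b100, row AND col = 0b100 = 4; 4 == 4 -> filled
(250,146): row=0b11111010, col=0b10010010, row AND col = 0b10010010 = 146; 146 == 146 -> filled
(70,39): row=0b1000110, col=0b100111, row AND col = 0b110 = 6; 6 != 39 -> empty
(70,1): row=0b1000110, col=0b1, row AND col = 0b0 = 0; 0 != 1 -> empty

Answer: no yes yes no yes yes yes yes no no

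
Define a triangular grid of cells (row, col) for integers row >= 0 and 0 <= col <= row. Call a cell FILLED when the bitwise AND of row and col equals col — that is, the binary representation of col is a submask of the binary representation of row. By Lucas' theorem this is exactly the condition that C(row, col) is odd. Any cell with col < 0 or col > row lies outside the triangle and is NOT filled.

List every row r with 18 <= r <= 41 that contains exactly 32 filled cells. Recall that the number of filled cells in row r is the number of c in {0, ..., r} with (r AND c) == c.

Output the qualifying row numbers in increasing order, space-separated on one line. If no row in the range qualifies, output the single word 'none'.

Row r has 2^popcount(r) filled cells, so we need popcount(r) = log2(32) = 5.
Scan r = 18..41 and keep those with exactly 5 one-bits:
r=18=10010 popcount=2 -> skip
r=19=10011 popcount=3 -> skip
r=20=10100 popcount=2 -> skip
r=21=10101 popcount=3 -> skip
r=22=10110 popcount=3 -> skip
r=23=10111 popcount=4 -> skip
r=24=11000 popcount=2 -> skip
r=25=11001 popcount=3 -> skip
r=26=11010 popcount=3 -> skip
r=27=11011 popcount=4 -> skip
r=28=11100 popcount=3 -> skip
r=29=11101 popcount=4 -> skip
r=30=11110 popcount=4 -> skip
r=31=11111 popcount=5 -> KEEP
r=32=100000 popcount=1 -> skip
r=33=100001 popcount=2 -> skip
r=34=100010 popcount=2 -> skip
r=35=100011 popcount=3 -> skip
r=36=100100 popcount=2 -> skip
r=37=100101 popcount=3 -> skip
r=38=100110 popcount=3 -> skip
r=39=100111 popcount=4 -> skip
r=40=101000 popcount=2 -> skip
r=41=101001 popcount=3 -> skip
Kept rows: 31

Answer: 31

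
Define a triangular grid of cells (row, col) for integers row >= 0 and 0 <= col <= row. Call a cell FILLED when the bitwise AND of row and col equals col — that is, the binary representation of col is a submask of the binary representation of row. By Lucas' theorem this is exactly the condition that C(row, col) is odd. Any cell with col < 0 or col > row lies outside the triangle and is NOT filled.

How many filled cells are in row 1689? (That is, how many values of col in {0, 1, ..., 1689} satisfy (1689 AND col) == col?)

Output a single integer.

Answer: 64

Derivation:
1689 in binary = 11010011001
popcount(1689) = number of 1-bits in 11010011001 = 6
A col c satisfies (1689 AND c) == c iff every set bit of c is also set in 1689; each of the 6 set bits of 1689 can independently be on or off in c.
count = 2^6 = 64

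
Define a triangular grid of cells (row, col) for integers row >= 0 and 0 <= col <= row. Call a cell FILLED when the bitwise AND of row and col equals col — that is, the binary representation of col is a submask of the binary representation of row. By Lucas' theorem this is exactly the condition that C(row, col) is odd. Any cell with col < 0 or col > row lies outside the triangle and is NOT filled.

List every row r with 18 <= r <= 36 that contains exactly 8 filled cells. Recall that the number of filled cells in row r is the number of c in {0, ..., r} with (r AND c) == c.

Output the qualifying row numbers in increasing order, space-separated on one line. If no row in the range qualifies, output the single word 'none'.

Answer: 19 21 22 25 26 28 35

Derivation:
Row r has 2^popcount(r) filled cells, so we need popcount(r) = log2(8) = 3.
Scan r = 18..36 and keep those with exactly 3 one-bits:
r=18=10010 popcount=2 -> skip
r=19=10011 popcount=3 -> KEEP
r=20=10100 popcount=2 -> skip
r=21=10101 popcount=3 -> KEEP
r=22=10110 popcount=3 -> KEEP
r=23=10111 popcount=4 -> skip
r=24=11000 popcount=2 -> skip
r=25=11001 popcount=3 -> KEEP
r=26=11010 popcount=3 -> KEEP
r=27=11011 popcount=4 -> skip
r=28=11100 popcount=3 -> KEEP
r=29=11101 popcount=4 -> skip
r=30=11110 popcount=4 -> skip
r=31=11111 popcount=5 -> skip
r=32=100000 popcount=1 -> skip
r=33=100001 popcount=2 -> skip
r=34=100010 popcount=2 -> skip
r=35=100011 popcount=3 -> KEEP
r=36=100100 popcount=2 -> skip
Kept rows: 19 21 22 25 26 28 35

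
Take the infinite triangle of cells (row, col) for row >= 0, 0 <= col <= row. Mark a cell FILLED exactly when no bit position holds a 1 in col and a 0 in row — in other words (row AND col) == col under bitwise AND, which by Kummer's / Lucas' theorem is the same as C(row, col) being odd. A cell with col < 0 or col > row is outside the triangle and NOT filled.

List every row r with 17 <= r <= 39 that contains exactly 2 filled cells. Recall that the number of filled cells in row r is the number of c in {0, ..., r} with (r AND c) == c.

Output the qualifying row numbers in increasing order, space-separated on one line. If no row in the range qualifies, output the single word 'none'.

Answer: 32

Derivation:
Row r has 2^popcount(r) filled cells, so we need popcount(r) = log2(2) = 1.
Scan r = 17..39 and keep those with exactly 1 one-bits:
r=17=10001 popcount=2 -> skip
r=18=10010 popcount=2 -> skip
r=19=10011 popcount=3 -> skip
r=20=10100 popcount=2 -> skip
r=21=10101 popcount=3 -> skip
r=22=10110 popcount=3 -> skip
r=23=10111 popcount=4 -> skip
r=24=11000 popcount=2 -> skip
r=25=11001 popcount=3 -> skip
r=26=11010 popcount=3 -> skip
r=27=11011 popcount=4 -> skip
r=28=11100 popcount=3 -> skip
r=29=11101 popcount=4 -> skip
r=30=11110 popcount=4 -> skip
r=31=11111 popcount=5 -> skip
r=32=100000 popcount=1 -> KEEP
r=33=100001 popcount=2 -> skip
r=34=100010 popcount=2 -> skip
r=35=100011 popcount=3 -> skip
r=36=100100 popcount=2 -> skip
r=37=100101 popcount=3 -> skip
r=38=100110 popcount=3 -> skip
r=39=100111 popcount=4 -> skip
Kept rows: 32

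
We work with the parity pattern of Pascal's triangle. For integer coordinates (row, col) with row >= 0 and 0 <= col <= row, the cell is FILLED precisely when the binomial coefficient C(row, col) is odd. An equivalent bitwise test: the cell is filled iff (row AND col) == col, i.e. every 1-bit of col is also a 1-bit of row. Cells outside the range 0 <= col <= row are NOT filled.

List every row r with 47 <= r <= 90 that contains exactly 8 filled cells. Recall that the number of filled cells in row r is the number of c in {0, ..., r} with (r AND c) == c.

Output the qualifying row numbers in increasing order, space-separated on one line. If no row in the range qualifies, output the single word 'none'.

Answer: 49 50 52 56 67 69 70 73 74 76 81 82 84 88

Derivation:
Row r has 2^popcount(r) filled cells, so we need popcount(r) = log2(8) = 3.
Scan r = 47..90 and keep those with exactly 3 one-bits:
r=47=101111 popcount=5 -> skip
r=48=110000 popcount=2 -> skip
r=49=110001 popcount=3 -> KEEP
r=50=110010 popcount=3 -> KEEP
r=51=110011 popcount=4 -> skip
r=52=110100 popcount=3 -> KEEP
r=53=110101 popcount=4 -> skip
r=54=110110 popcount=4 -> skip
r=55=110111 popcount=5 -> skip
r=56=111000 popcount=3 -> KEEP
r=57=111001 popcount=4 -> skip
r=58=111010 popcount=4 -> skip
r=59=111011 popcount=5 -> skip
r=60=111100 popcount=4 -> skip
r=61=111101 popcount=5 -> skip
r=62=111110 popcount=5 -> skip
r=63=111111 popcount=6 -> skip
r=64=1000000 popcount=1 -> skip
r=65=1000001 popcount=2 -> skip
r=66=1000010 popcount=2 -> skip
r=67=1000011 popcount=3 -> KEEP
r=68=1000100 popcount=2 -> skip
r=69=1000101 popcount=3 -> KEEP
r=70=1000110 popcount=3 -> KEEP
r=71=1000111 popcount=4 -> skip
r=72=1001000 popcount=2 -> skip
r=73=1001001 popcount=3 -> KEEP
r=74=1001010 popcount=3 -> KEEP
r=75=1001011 popcount=4 -> skip
r=76=1001100 popcount=3 -> KEEP
r=77=1001101 popcount=4 -> skip
r=78=1001110 popcount=4 -> skip
r=79=1001111 popcount=5 -> skip
r=80=1010000 popcount=2 -> skip
r=81=1010001 popcount=3 -> KEEP
r=82=1010010 popcount=3 -> KEEP
r=83=1010011 popcount=4 -> skip
r=84=1010100 popcount=3 -> KEEP
r=85=1010101 popcount=4 -> skip
r=86=1010110 popcount=4 -> skip
r=87=1010111 popcount=5 -> skip
r=88=1011000 popcount=3 -> KEEP
r=89=1011001 popcount=4 -> skip
r=90=1011010 popcount=4 -> skip
Kept rows: 49 50 52 56 67 69 70 73 74 76 81 82 84 88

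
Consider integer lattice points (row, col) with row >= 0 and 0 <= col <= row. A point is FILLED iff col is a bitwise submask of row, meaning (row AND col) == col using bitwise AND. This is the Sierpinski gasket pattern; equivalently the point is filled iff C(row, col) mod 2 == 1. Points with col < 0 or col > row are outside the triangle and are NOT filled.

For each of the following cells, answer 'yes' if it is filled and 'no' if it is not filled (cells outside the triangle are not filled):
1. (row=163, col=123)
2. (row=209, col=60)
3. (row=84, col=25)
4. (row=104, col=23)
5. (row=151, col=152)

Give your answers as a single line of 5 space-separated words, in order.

Answer: no no no no no

Derivation:
(163,123): row=0b10100011, col=0b1111011, row AND col = 0b100011 = 35; 35 != 123 -> empty
(209,60): row=0b11010001, col=0b111100, row AND col = 0b10000 = 16; 16 != 60 -> empty
(84,25): row=0b1010100, col=0b11001, row AND col = 0b10000 = 16; 16 != 25 -> empty
(104,23): row=0b1101000, col=0b10111, row AND col = 0b0 = 0; 0 != 23 -> empty
(151,152): col outside [0, 151] -> not filled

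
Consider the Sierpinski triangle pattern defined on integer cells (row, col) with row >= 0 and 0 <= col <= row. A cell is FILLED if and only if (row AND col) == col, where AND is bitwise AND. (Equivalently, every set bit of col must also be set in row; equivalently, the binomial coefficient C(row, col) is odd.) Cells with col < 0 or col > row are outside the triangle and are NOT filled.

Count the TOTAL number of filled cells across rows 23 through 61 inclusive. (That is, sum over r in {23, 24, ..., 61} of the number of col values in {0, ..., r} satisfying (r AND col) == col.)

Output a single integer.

Answer: 514

Derivation:
r23=10111 pc4: +16 =16
r24=11000 pc2: +4 =20
r25=11001 pc3: +8 =28
r26=11010 pc3: +8 =36
r27=11011 pc4: +16 =52
r28=11100 pc3: +8 =60
r29=11101 pc4: +16 =76
r30=11110 pc4: +16 =92
r31=11111 pc5: +32 =124
r32=100000 pc1: +2 =126
r33=100001 pc2: +4 =130
r34=100010 pc2: +4 =134
r35=100011 pc3: +8 =142
r36=100100 pc2: +4 =146
r37=100101 pc3: +8 =154
r38=100110 pc3: +8 =162
r39=100111 pc4: +16 =178
r40=101000 pc2: +4 =182
r41=101001 pc3: +8 =190
r42=101010 pc3: +8 =198
r43=101011 pc4: +16 =214
r44=101100 pc3: +8 =222
r45=101101 pc4: +16 =238
r46=101110 pc4: +16 =254
r47=101111 pc5: +32 =286
r48=110000 pc2: +4 =290
r49=110001 pc3: +8 =298
r50=110010 pc3: +8 =306
r51=110011 pc4: +16 =322
r52=110100 pc3: +8 =330
r53=110101 pc4: +16 =346
r54=110110 pc4: +16 =362
r55=110111 pc5: +32 =394
r56=111000 pc3: +8 =402
r57=111001 pc4: +16 =418
r58=111010 pc4: +16 =434
r59=111011 pc5: +32 =466
r60=111100 pc4: +16 =482
r61=111101 pc5: +32 =514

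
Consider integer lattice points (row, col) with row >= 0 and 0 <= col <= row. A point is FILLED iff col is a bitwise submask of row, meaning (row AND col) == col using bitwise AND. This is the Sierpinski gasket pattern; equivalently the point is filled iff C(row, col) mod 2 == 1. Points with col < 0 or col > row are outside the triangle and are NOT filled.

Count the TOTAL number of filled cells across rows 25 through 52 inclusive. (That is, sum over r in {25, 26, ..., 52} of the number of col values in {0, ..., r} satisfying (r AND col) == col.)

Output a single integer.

r25=11001 pc3: +8 =8
r26=11010 pc3: +8 =16
r27=11011 pc4: +16 =32
r28=11100 pc3: +8 =40
r29=11101 pc4: +16 =56
r30=11110 pc4: +16 =72
r31=11111 pc5: +32 =104
r32=100000 pc1: +2 =106
r33=100001 pc2: +4 =110
r34=100010 pc2: +4 =114
r35=100011 pc3: +8 =122
r36=100100 pc2: +4 =126
r37=100101 pc3: +8 =134
r38=100110 pc3: +8 =142
r39=100111 pc4: +16 =158
r40=101000 pc2: +4 =162
r41=101001 pc3: +8 =170
r42=101010 pc3: +8 =178
r43=101011 pc4: +16 =194
r44=101100 pc3: +8 =202
r45=101101 pc4: +16 =218
r46=101110 pc4: +16 =234
r47=101111 pc5: +32 =266
r48=110000 pc2: +4 =270
r49=110001 pc3: +8 =278
r50=110010 pc3: +8 =286
r51=110011 pc4: +16 =302
r52=110100 pc3: +8 =310

Answer: 310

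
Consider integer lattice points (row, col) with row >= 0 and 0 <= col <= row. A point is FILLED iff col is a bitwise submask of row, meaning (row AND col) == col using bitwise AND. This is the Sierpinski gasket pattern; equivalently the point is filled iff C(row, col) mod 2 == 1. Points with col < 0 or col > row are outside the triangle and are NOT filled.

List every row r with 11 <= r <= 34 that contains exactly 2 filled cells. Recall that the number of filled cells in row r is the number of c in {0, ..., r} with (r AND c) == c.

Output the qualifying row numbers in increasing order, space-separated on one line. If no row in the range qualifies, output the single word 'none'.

Answer: 16 32

Derivation:
Row r has 2^popcount(r) filled cells, so we need popcount(r) = log2(2) = 1.
Scan r = 11..34 and keep those with exactly 1 one-bits:
r=11=1011 popcount=3 -> skip
r=12=1100 popcount=2 -> skip
r=13=1101 popcount=3 -> skip
r=14=1110 popcount=3 -> skip
r=15=1111 popcount=4 -> skip
r=16=10000 popcount=1 -> KEEP
r=17=10001 popcount=2 -> skip
r=18=10010 popcount=2 -> skip
r=19=10011 popcount=3 -> skip
r=20=10100 popcount=2 -> skip
r=21=10101 popcount=3 -> skip
r=22=10110 popcount=3 -> skip
r=23=10111 popcount=4 -> skip
r=24=11000 popcount=2 -> skip
r=25=11001 popcount=3 -> skip
r=26=11010 popcount=3 -> skip
r=27=11011 popcount=4 -> skip
r=28=11100 popcount=3 -> skip
r=29=11101 popcount=4 -> skip
r=30=11110 popcount=4 -> skip
r=31=11111 popcount=5 -> skip
r=32=100000 popcount=1 -> KEEP
r=33=100001 popcount=2 -> skip
r=34=100010 popcount=2 -> skip
Kept rows: 16 32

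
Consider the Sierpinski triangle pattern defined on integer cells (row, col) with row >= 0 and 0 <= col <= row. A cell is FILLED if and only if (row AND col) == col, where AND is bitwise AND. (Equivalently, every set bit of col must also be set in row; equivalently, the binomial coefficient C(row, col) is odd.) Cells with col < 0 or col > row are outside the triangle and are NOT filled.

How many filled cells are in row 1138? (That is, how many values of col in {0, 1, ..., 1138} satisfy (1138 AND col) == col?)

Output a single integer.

1138 in binary = 10001110010
popcount(1138) = number of 1-bits in 10001110010 = 5
A col c satisfies (1138 AND c) == c iff every set bit of c is also set in 1138; each of the 5 set bits of 1138 can independently be on or off in c.
count = 2^5 = 32

Answer: 32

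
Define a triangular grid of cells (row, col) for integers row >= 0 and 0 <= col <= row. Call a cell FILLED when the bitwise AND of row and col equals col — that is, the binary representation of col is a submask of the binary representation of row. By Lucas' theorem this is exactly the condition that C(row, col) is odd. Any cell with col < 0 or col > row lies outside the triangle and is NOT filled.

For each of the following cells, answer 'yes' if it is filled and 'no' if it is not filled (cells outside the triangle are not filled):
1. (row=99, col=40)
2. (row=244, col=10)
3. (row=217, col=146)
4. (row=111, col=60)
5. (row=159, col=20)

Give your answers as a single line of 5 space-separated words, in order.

(99,40): row=0b1100011, col=0b101000, row AND col = 0b100000 = 32; 32 != 40 -> empty
(244,10): row=0b11110100, col=0b1010, row AND col = 0b0 = 0; 0 != 10 -> empty
(217,146): row=0b11011001, col=0b10010010, row AND col = 0b10010000 = 144; 144 != 146 -> empty
(111,60): row=0b1101111, col=0b111100, row AND col = 0b101100 = 44; 44 != 60 -> empty
(159,20): row=0b10011111, col=0b10100, row AND col = 0b10100 = 20; 20 == 20 -> filled

Answer: no no no no yes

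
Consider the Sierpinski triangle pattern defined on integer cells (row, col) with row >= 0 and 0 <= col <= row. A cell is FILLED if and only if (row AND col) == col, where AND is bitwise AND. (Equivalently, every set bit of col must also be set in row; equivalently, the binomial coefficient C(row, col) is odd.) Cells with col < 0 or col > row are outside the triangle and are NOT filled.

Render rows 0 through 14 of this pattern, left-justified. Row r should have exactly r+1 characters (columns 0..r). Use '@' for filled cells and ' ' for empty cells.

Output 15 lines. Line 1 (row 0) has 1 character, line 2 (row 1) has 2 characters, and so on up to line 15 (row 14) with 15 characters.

Answer: @
@@
@ @
@@@@
@   @
@@  @@
@ @ @ @
@@@@@@@@
@       @
@@      @@
@ @     @ @
@@@@    @@@@
@   @   @   @
@@  @@  @@  @@
@ @ @ @ @ @ @ @

Derivation:
r0=0: @
r1=1: @@
r2=10: @ @
r3=11: @@@@
r4=100: @   @
r5=101: @@  @@
r6=110: @ @ @ @
r7=111: @@@@@@@@
r8=1000: @       @
r9=1001: @@      @@
r10=1010: @ @     @ @
r11=1011: @@@@    @@@@
r12=1100: @   @   @   @
r13=1101: @@  @@  @@  @@
r14=1110: @ @ @ @ @ @ @ @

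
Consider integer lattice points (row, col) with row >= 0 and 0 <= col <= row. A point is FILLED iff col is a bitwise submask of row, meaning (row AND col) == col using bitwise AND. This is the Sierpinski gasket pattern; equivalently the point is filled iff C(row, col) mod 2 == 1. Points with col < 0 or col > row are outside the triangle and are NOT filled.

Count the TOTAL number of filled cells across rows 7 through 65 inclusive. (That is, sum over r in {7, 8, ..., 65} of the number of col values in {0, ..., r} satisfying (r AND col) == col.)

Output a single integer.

Answer: 716

Derivation:
r7=111 pc3: +8 =8
r8=1000 pc1: +2 =10
r9=1001 pc2: +4 =14
r10=1010 pc2: +4 =18
r11=1011 pc3: +8 =26
r12=1100 pc2: +4 =30
r13=1101 pc3: +8 =38
r14=1110 pc3: +8 =46
r15=1111 pc4: +16 =62
r16=10000 pc1: +2 =64
r17=10001 pc2: +4 =68
r18=10010 pc2: +4 =72
r19=10011 pc3: +8 =80
r20=10100 pc2: +4 =84
r21=10101 pc3: +8 =92
r22=10110 pc3: +8 =100
r23=10111 pc4: +16 =116
r24=11000 pc2: +4 =120
r25=11001 pc3: +8 =128
r26=11010 pc3: +8 =136
r27=11011 pc4: +16 =152
r28=11100 pc3: +8 =160
r29=11101 pc4: +16 =176
r30=11110 pc4: +16 =192
r31=11111 pc5: +32 =224
r32=100000 pc1: +2 =226
r33=100001 pc2: +4 =230
r34=100010 pc2: +4 =234
r35=100011 pc3: +8 =242
r36=100100 pc2: +4 =246
r37=100101 pc3: +8 =254
r38=100110 pc3: +8 =262
r39=100111 pc4: +16 =278
r40=101000 pc2: +4 =282
r41=101001 pc3: +8 =290
r42=101010 pc3: +8 =298
r43=101011 pc4: +16 =314
r44=101100 pc3: +8 =322
r45=101101 pc4: +16 =338
r46=101110 pc4: +16 =354
r47=101111 pc5: +32 =386
r48=110000 pc2: +4 =390
r49=110001 pc3: +8 =398
r50=110010 pc3: +8 =406
r51=110011 pc4: +16 =422
r52=110100 pc3: +8 =430
r53=110101 pc4: +16 =446
r54=110110 pc4: +16 =462
r55=110111 pc5: +32 =494
r56=111000 pc3: +8 =502
r57=111001 pc4: +16 =518
r58=111010 pc4: +16 =534
r59=111011 pc5: +32 =566
r60=111100 pc4: +16 =582
r61=111101 pc5: +32 =614
r62=111110 pc5: +32 =646
r63=111111 pc6: +64 =710
r64=1000000 pc1: +2 =712
r65=1000001 pc2: +4 =716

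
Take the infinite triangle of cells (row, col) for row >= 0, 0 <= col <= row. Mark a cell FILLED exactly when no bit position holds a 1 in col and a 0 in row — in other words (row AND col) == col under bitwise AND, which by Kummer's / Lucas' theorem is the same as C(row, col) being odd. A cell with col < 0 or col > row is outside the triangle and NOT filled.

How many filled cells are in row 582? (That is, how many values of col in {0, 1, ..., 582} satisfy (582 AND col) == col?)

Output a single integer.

582 in binary = 1001000110
popcount(582) = number of 1-bits in 1001000110 = 4
A col c satisfies (582 AND c) == c iff every set bit of c is also set in 582; each of the 4 set bits of 582 can independently be on or off in c.
count = 2^4 = 16

Answer: 16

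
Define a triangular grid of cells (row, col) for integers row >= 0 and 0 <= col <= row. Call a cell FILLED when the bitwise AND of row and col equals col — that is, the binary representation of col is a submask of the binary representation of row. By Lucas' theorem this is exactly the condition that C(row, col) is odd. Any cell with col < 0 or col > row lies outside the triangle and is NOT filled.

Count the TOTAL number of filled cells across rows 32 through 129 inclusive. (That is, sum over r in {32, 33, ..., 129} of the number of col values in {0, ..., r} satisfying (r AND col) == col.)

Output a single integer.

Answer: 1950

Derivation:
r32=100000 pc1: +2 =2
r33=100001 pc2: +4 =6
r34=100010 pc2: +4 =10
r35=100011 pc3: +8 =18
r36=100100 pc2: +4 =22
r37=100101 pc3: +8 =30
r38=100110 pc3: +8 =38
r39=100111 pc4: +16 =54
r40=101000 pc2: +4 =58
r41=101001 pc3: +8 =66
r42=101010 pc3: +8 =74
r43=101011 pc4: +16 =90
r44=101100 pc3: +8 =98
r45=101101 pc4: +16 =114
r46=101110 pc4: +16 =130
r47=101111 pc5: +32 =162
r48=110000 pc2: +4 =166
r49=110001 pc3: +8 =174
r50=110010 pc3: +8 =182
r51=110011 pc4: +16 =198
r52=110100 pc3: +8 =206
r53=110101 pc4: +16 =222
r54=110110 pc4: +16 =238
r55=110111 pc5: +32 =270
r56=111000 pc3: +8 =278
r57=111001 pc4: +16 =294
r58=111010 pc4: +16 =310
r59=111011 pc5: +32 =342
r60=111100 pc4: +16 =358
r61=111101 pc5: +32 =390
r62=111110 pc5: +32 =422
r63=111111 pc6: +64 =486
r64=1000000 pc1: +2 =488
r65=1000001 pc2: +4 =492
r66=1000010 pc2: +4 =496
r67=1000011 pc3: +8 =504
r68=1000100 pc2: +4 =508
r69=1000101 pc3: +8 =516
r70=1000110 pc3: +8 =524
r71=1000111 pc4: +16 =540
r72=1001000 pc2: +4 =544
r73=1001001 pc3: +8 =552
r74=1001010 pc3: +8 =560
r75=1001011 pc4: +16 =576
r76=1001100 pc3: +8 =584
r77=1001101 pc4: +16 =600
r78=1001110 pc4: +16 =616
r79=1001111 pc5: +32 =648
r80=1010000 pc2: +4 =652
r81=1010001 pc3: +8 =660
r82=1010010 pc3: +8 =668
r83=1010011 pc4: +16 =684
r84=1010100 pc3: +8 =692
r85=1010101 pc4: +16 =708
r86=1010110 pc4: +16 =724
r87=1010111 pc5: +32 =756
r88=1011000 pc3: +8 =764
r89=1011001 pc4: +16 =780
r90=1011010 pc4: +16 =796
r91=1011011 pc5: +32 =828
r92=1011100 pc4: +16 =844
r93=1011101 pc5: +32 =876
r94=1011110 pc5: +32 =908
r95=1011111 pc6: +64 =972
r96=1100000 pc2: +4 =976
r97=1100001 pc3: +8 =984
r98=1100010 pc3: +8 =992
r99=1100011 pc4: +16 =1008
r100=1100100 pc3: +8 =1016
r101=1100101 pc4: +16 =1032
r102=1100110 pc4: +16 =1048
r103=1100111 pc5: +32 =1080
r104=1101000 pc3: +8 =1088
r105=1101001 pc4: +16 =1104
r106=1101010 pc4: +16 =1120
r107=1101011 pc5: +32 =1152
r108=1101100 pc4: +16 =1168
r109=1101101 pc5: +32 =1200
r110=1101110 pc5: +32 =1232
r111=1101111 pc6: +64 =1296
r112=1110000 pc3: +8 =1304
r113=1110001 pc4: +16 =1320
r114=1110010 pc4: +16 =1336
r115=1110011 pc5: +32 =1368
r116=1110100 pc4: +16 =1384
r117=1110101 pc5: +32 =1416
r118=1110110 pc5: +32 =1448
r119=1110111 pc6: +64 =1512
r120=1111000 pc4: +16 =1528
r121=1111001 pc5: +32 =1560
r122=1111010 pc5: +32 =1592
r123=1111011 pc6: +64 =1656
r124=1111100 pc5: +32 =1688
r125=1111101 pc6: +64 =1752
r126=1111110 pc6: +64 =1816
r127=1111111 pc7: +128 =1944
r128=10000000 pc1: +2 =1946
r129=10000001 pc2: +4 =1950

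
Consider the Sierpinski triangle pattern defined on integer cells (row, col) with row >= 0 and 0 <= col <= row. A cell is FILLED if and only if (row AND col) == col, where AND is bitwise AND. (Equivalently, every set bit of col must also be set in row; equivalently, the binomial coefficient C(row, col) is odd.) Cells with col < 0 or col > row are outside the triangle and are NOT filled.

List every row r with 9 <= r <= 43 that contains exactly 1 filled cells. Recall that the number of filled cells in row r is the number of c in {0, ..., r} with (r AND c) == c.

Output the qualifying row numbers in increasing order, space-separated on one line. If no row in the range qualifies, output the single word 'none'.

Row r has 2^popcount(r) filled cells, so we need popcount(r) = log2(1) = 0.
Scan r = 9..43 and keep those with exactly 0 one-bits:
r=9=1001 popcount=2 -> skip
r=10=1010 popcount=2 -> skip
r=11=1011 popcount=3 -> skip
r=12=1100 popcount=2 -> skip
r=13=1101 popcount=3 -> skip
r=14=1110 popcount=3 -> skip
r=15=1111 popcount=4 -> skip
r=16=10000 popcount=1 -> skip
r=17=10001 popcount=2 -> skip
r=18=10010 popcount=2 -> skip
r=19=10011 popcount=3 -> skip
r=20=10100 popcount=2 -> skip
r=21=10101 popcount=3 -> skip
r=22=10110 popcount=3 -> skip
r=23=10111 popcount=4 -> skip
r=24=11000 popcount=2 -> skip
r=25=11001 popcount=3 -> skip
r=26=11010 popcount=3 -> skip
r=27=11011 popcount=4 -> skip
r=28=11100 popcount=3 -> skip
r=29=11101 popcount=4 -> skip
r=30=11110 popcount=4 -> skip
r=31=11111 popcount=5 -> skip
r=32=100000 popcount=1 -> skip
r=33=100001 popcount=2 -> skip
r=34=100010 popcount=2 -> skip
r=35=100011 popcount=3 -> skip
r=36=100100 popcount=2 -> skip
r=37=100101 popcount=3 -> skip
r=38=100110 popcount=3 -> skip
r=39=100111 popcount=4 -> skip
r=40=101000 popcount=2 -> skip
r=41=101001 popcount=3 -> skip
r=42=101010 popcount=3 -> skip
r=43=101011 popcount=4 -> skip
Kept rows: none

Answer: none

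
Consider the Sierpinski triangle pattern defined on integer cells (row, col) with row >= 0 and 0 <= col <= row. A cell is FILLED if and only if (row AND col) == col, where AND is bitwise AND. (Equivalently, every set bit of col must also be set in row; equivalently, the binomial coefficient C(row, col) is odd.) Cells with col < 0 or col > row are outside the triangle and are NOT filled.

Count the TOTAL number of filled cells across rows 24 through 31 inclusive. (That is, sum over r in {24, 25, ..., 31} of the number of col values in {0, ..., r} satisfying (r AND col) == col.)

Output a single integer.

Answer: 108

Derivation:
r24=11000 pc2: +4 =4
r25=11001 pc3: +8 =12
r26=11010 pc3: +8 =20
r27=11011 pc4: +16 =36
r28=11100 pc3: +8 =44
r29=11101 pc4: +16 =60
r30=11110 pc4: +16 =76
r31=11111 pc5: +32 =108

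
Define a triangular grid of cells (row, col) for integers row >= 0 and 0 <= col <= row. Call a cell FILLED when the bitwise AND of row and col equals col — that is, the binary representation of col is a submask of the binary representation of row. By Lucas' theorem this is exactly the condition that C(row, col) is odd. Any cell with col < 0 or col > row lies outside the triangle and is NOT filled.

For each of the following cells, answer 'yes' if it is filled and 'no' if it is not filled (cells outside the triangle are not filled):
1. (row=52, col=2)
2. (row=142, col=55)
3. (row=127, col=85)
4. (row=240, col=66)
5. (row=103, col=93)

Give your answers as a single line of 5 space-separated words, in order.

Answer: no no yes no no

Derivation:
(52,2): row=0b110100, col=0b10, row AND col = 0b0 = 0; 0 != 2 -> empty
(142,55): row=0b10001110, col=0b110111, row AND col = 0b110 = 6; 6 != 55 -> empty
(127,85): row=0b1111111, col=0b1010101, row AND col = 0b1010101 = 85; 85 == 85 -> filled
(240,66): row=0b11110000, col=0b1000010, row AND col = 0b1000000 = 64; 64 != 66 -> empty
(103,93): row=0b1100111, col=0b1011101, row AND col = 0b1000101 = 69; 69 != 93 -> empty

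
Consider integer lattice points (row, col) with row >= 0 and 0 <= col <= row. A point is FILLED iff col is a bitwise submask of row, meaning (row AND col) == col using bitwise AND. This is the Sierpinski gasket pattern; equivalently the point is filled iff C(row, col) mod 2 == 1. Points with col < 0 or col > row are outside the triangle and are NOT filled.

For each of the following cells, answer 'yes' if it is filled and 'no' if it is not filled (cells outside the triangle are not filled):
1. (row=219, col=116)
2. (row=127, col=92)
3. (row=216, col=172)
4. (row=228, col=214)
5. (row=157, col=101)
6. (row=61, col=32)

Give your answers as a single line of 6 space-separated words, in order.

(219,116): row=0b11011011, col=0b1110100, row AND col = 0b1010000 = 80; 80 != 116 -> empty
(127,92): row=0b1111111, col=0b1011100, row AND col = 0b1011100 = 92; 92 == 92 -> filled
(216,172): row=0b11011000, col=0b10101100, row AND col = 0b10001000 = 136; 136 != 172 -> empty
(228,214): row=0b11100100, col=0b11010110, row AND col = 0b11000100 = 196; 196 != 214 -> empty
(157,101): row=0b10011101, col=0b1100101, row AND col = 0b101 = 5; 5 != 101 -> empty
(61,32): row=0b111101, col=0b100000, row AND col = 0b100000 = 32; 32 == 32 -> filled

Answer: no yes no no no yes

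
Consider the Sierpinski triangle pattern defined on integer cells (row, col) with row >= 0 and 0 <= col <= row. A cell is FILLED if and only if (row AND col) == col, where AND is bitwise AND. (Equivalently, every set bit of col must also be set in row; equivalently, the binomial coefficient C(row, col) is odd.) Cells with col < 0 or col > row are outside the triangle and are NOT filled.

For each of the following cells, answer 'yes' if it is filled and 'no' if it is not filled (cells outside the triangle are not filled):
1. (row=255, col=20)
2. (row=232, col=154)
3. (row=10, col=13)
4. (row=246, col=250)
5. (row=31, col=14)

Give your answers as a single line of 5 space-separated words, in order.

(255,20): row=0b11111111, col=0b10100, row AND col = 0b10100 = 20; 20 == 20 -> filled
(232,154): row=0b11101000, col=0b10011010, row AND col = 0b10001000 = 136; 136 != 154 -> empty
(10,13): col outside [0, 10] -> not filled
(246,250): col outside [0, 246] -> not filled
(31,14): row=0b11111, col=0b1110, row AND col = 0b1110 = 14; 14 == 14 -> filled

Answer: yes no no no yes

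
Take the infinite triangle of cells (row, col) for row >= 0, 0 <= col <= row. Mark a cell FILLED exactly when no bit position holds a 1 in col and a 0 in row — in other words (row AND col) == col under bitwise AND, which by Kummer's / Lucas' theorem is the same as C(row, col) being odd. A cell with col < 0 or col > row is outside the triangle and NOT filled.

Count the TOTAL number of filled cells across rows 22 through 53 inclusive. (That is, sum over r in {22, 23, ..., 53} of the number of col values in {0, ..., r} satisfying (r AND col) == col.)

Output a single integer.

Answer: 354

Derivation:
r22=10110 pc3: +8 =8
r23=10111 pc4: +16 =24
r24=11000 pc2: +4 =28
r25=11001 pc3: +8 =36
r26=11010 pc3: +8 =44
r27=11011 pc4: +16 =60
r28=11100 pc3: +8 =68
r29=11101 pc4: +16 =84
r30=11110 pc4: +16 =100
r31=11111 pc5: +32 =132
r32=100000 pc1: +2 =134
r33=100001 pc2: +4 =138
r34=100010 pc2: +4 =142
r35=100011 pc3: +8 =150
r36=100100 pc2: +4 =154
r37=100101 pc3: +8 =162
r38=100110 pc3: +8 =170
r39=100111 pc4: +16 =186
r40=101000 pc2: +4 =190
r41=101001 pc3: +8 =198
r42=101010 pc3: +8 =206
r43=101011 pc4: +16 =222
r44=101100 pc3: +8 =230
r45=101101 pc4: +16 =246
r46=101110 pc4: +16 =262
r47=101111 pc5: +32 =294
r48=110000 pc2: +4 =298
r49=110001 pc3: +8 =306
r50=110010 pc3: +8 =314
r51=110011 pc4: +16 =330
r52=110100 pc3: +8 =338
r53=110101 pc4: +16 =354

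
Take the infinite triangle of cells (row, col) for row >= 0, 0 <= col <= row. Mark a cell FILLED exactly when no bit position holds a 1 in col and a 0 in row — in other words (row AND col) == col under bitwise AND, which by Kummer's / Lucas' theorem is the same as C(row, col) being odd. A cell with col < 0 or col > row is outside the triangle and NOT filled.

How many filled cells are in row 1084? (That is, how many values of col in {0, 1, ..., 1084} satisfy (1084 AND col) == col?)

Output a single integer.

1084 in binary = 10000111100
popcount(1084) = number of 1-bits in 10000111100 = 5
A col c satisfies (1084 AND c) == c iff every set bit of c is also set in 1084; each of the 5 set bits of 1084 can independently be on or off in c.
count = 2^5 = 32

Answer: 32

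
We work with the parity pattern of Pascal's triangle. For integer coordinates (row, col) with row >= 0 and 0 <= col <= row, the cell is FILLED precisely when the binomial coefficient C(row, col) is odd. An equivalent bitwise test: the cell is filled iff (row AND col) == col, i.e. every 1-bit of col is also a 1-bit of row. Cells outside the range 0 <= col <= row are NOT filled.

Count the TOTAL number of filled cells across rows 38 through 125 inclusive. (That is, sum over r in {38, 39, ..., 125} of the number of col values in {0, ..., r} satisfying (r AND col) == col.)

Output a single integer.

Answer: 1722

Derivation:
r38=100110 pc3: +8 =8
r39=100111 pc4: +16 =24
r40=101000 pc2: +4 =28
r41=101001 pc3: +8 =36
r42=101010 pc3: +8 =44
r43=101011 pc4: +16 =60
r44=101100 pc3: +8 =68
r45=101101 pc4: +16 =84
r46=101110 pc4: +16 =100
r47=101111 pc5: +32 =132
r48=110000 pc2: +4 =136
r49=110001 pc3: +8 =144
r50=110010 pc3: +8 =152
r51=110011 pc4: +16 =168
r52=110100 pc3: +8 =176
r53=110101 pc4: +16 =192
r54=110110 pc4: +16 =208
r55=110111 pc5: +32 =240
r56=111000 pc3: +8 =248
r57=111001 pc4: +16 =264
r58=111010 pc4: +16 =280
r59=111011 pc5: +32 =312
r60=111100 pc4: +16 =328
r61=111101 pc5: +32 =360
r62=111110 pc5: +32 =392
r63=111111 pc6: +64 =456
r64=1000000 pc1: +2 =458
r65=1000001 pc2: +4 =462
r66=1000010 pc2: +4 =466
r67=1000011 pc3: +8 =474
r68=1000100 pc2: +4 =478
r69=1000101 pc3: +8 =486
r70=1000110 pc3: +8 =494
r71=1000111 pc4: +16 =510
r72=1001000 pc2: +4 =514
r73=1001001 pc3: +8 =522
r74=1001010 pc3: +8 =530
r75=1001011 pc4: +16 =546
r76=1001100 pc3: +8 =554
r77=1001101 pc4: +16 =570
r78=1001110 pc4: +16 =586
r79=1001111 pc5: +32 =618
r80=1010000 pc2: +4 =622
r81=1010001 pc3: +8 =630
r82=1010010 pc3: +8 =638
r83=1010011 pc4: +16 =654
r84=1010100 pc3: +8 =662
r85=1010101 pc4: +16 =678
r86=1010110 pc4: +16 =694
r87=1010111 pc5: +32 =726
r88=1011000 pc3: +8 =734
r89=1011001 pc4: +16 =750
r90=1011010 pc4: +16 =766
r91=1011011 pc5: +32 =798
r92=1011100 pc4: +16 =814
r93=1011101 pc5: +32 =846
r94=1011110 pc5: +32 =878
r95=1011111 pc6: +64 =942
r96=1100000 pc2: +4 =946
r97=1100001 pc3: +8 =954
r98=1100010 pc3: +8 =962
r99=1100011 pc4: +16 =978
r100=1100100 pc3: +8 =986
r101=1100101 pc4: +16 =1002
r102=1100110 pc4: +16 =1018
r103=1100111 pc5: +32 =1050
r104=1101000 pc3: +8 =1058
r105=1101001 pc4: +16 =1074
r106=1101010 pc4: +16 =1090
r107=1101011 pc5: +32 =1122
r108=1101100 pc4: +16 =1138
r109=1101101 pc5: +32 =1170
r110=1101110 pc5: +32 =1202
r111=1101111 pc6: +64 =1266
r112=1110000 pc3: +8 =1274
r113=1110001 pc4: +16 =1290
r114=1110010 pc4: +16 =1306
r115=1110011 pc5: +32 =1338
r116=1110100 pc4: +16 =1354
r117=1110101 pc5: +32 =1386
r118=1110110 pc5: +32 =1418
r119=1110111 pc6: +64 =1482
r120=1111000 pc4: +16 =1498
r121=1111001 pc5: +32 =1530
r122=1111010 pc5: +32 =1562
r123=1111011 pc6: +64 =1626
r124=1111100 pc5: +32 =1658
r125=1111101 pc6: +64 =1722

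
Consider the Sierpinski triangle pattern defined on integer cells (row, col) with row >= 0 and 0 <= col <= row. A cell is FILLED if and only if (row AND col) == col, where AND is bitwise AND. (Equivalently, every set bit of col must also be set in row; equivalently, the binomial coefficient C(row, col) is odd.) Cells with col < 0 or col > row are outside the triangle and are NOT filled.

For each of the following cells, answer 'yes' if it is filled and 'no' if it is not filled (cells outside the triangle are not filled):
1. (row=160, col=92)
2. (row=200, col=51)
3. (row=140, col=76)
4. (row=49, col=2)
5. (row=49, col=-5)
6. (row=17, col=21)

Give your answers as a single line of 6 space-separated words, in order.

(160,92): row=0b10100000, col=0b1011100, row AND col = 0b0 = 0; 0 != 92 -> empty
(200,51): row=0b11001000, col=0b110011, row AND col = 0b0 = 0; 0 != 51 -> empty
(140,76): row=0b10001100, col=0b1001100, row AND col = 0b1100 = 12; 12 != 76 -> empty
(49,2): row=0b110001, col=0b10, row AND col = 0b0 = 0; 0 != 2 -> empty
(49,-5): col outside [0, 49] -> not filled
(17,21): col outside [0, 17] -> not filled

Answer: no no no no no no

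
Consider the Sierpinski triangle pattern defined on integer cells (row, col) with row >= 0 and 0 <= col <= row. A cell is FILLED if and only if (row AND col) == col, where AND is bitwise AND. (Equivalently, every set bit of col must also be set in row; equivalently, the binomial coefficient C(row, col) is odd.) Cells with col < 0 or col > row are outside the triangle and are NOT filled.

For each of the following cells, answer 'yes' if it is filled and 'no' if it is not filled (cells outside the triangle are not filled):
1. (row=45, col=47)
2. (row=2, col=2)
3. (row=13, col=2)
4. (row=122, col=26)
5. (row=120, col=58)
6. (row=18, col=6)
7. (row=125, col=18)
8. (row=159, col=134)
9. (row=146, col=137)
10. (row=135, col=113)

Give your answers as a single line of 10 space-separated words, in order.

(45,47): col outside [0, 45] -> not filled
(2,2): row=0b10, col=0b10, row AND col = 0b10 = 2; 2 == 2 -> filled
(13,2): row=0b1101, col=0b10, row AND col = 0b0 = 0; 0 != 2 -> empty
(122,26): row=0b1111010, col=0b11010, row AND col = 0b11010 = 26; 26 == 26 -> filled
(120,58): row=0b1111000, col=0b111010, row AND col = 0b111000 = 56; 56 != 58 -> empty
(18,6): row=0b10010, col=0b110, row AND col = 0b10 = 2; 2 != 6 -> empty
(125,18): row=0b1111101, col=0b10010, row AND col = 0b10000 = 16; 16 != 18 -> empty
(159,134): row=0b10011111, col=0b10000110, row AND col = 0b10000110 = 134; 134 == 134 -> filled
(146,137): row=0b10010010, col=0b10001001, row AND col = 0b10000000 = 128; 128 != 137 -> empty
(135,113): row=0b10000111, col=0b1110001, row AND col = 0b1 = 1; 1 != 113 -> empty

Answer: no yes no yes no no no yes no no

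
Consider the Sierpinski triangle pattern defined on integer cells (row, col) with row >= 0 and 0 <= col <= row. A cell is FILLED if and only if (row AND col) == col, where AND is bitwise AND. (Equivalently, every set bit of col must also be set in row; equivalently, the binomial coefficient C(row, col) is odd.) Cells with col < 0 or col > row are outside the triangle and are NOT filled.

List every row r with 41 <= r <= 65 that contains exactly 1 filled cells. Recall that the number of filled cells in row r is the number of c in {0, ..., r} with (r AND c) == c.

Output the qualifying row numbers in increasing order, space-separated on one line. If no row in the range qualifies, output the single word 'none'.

Row r has 2^popcount(r) filled cells, so we need popcount(r) = log2(1) = 0.
Scan r = 41..65 and keep those with exactly 0 one-bits:
r=41=101001 popcount=3 -> skip
r=42=101010 popcount=3 -> skip
r=43=101011 popcount=4 -> skip
r=44=101100 popcount=3 -> skip
r=45=101101 popcount=4 -> skip
r=46=101110 popcount=4 -> skip
r=47=101111 popcount=5 -> skip
r=48=110000 popcount=2 -> skip
r=49=110001 popcount=3 -> skip
r=50=110010 popcount=3 -> skip
r=51=110011 popcount=4 -> skip
r=52=110100 popcount=3 -> skip
r=53=110101 popcount=4 -> skip
r=54=110110 popcount=4 -> skip
r=55=110111 popcount=5 -> skip
r=56=111000 popcount=3 -> skip
r=57=111001 popcount=4 -> skip
r=58=111010 popcount=4 -> skip
r=59=111011 popcount=5 -> skip
r=60=111100 popcount=4 -> skip
r=61=111101 popcount=5 -> skip
r=62=111110 popcount=5 -> skip
r=63=111111 popcount=6 -> skip
r=64=1000000 popcount=1 -> skip
r=65=1000001 popcount=2 -> skip
Kept rows: none

Answer: none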